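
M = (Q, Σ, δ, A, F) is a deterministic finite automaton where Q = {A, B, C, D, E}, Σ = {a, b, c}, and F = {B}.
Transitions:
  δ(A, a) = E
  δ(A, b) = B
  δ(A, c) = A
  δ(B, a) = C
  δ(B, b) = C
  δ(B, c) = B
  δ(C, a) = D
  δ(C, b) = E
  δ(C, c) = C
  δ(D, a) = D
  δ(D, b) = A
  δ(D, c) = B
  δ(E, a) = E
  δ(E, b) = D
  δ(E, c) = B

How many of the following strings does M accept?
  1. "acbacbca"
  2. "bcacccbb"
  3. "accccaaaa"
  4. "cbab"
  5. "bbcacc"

1

"acbacbca": rejected
"bcacccbb": rejected
"accccaaaa": rejected
"cbab": rejected
"bbcacc": accepted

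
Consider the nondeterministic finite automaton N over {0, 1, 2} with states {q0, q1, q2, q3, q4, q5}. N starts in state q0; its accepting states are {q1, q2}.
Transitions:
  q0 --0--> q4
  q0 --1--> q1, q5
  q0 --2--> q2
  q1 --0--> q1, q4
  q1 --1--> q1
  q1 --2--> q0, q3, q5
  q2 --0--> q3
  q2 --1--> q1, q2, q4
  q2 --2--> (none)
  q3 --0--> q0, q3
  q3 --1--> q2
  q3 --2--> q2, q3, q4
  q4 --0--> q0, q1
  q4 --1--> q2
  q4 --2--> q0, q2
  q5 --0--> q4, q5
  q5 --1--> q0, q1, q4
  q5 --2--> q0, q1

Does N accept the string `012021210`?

rejected

Start: {q0}
read 0: {q4}
read 1: {q2}
read 2: {}
The reachable set is empty and stays empty for the remaining 6 symbols.
Reachable ∩ accepting = {} — empty.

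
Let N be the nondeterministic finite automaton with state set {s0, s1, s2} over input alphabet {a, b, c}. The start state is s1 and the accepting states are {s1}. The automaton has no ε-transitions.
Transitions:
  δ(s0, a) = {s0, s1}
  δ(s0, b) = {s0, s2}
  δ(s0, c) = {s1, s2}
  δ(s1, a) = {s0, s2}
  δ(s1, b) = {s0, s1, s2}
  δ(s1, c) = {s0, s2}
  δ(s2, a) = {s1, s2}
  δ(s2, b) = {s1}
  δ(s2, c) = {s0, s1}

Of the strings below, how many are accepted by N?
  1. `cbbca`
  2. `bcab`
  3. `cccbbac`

`cbbca`: accepted
`bcab`: accepted
`cccbbac`: accepted

3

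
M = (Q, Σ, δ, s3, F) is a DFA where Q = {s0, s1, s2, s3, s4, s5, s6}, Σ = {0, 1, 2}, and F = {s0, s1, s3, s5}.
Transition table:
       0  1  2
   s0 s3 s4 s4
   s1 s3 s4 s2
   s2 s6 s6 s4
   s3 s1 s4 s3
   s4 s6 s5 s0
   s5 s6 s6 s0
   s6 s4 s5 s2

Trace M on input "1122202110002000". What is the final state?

s6

s3 --1--> s4
s4 --1--> s5
s5 --2--> s0
s0 --2--> s4
s4 --2--> s0
s0 --0--> s3
s3 --2--> s3
s3 --1--> s4
s4 --1--> s5
s5 --0--> s6
s6 --0--> s4
s4 --0--> s6
s6 --2--> s2
s2 --0--> s6
s6 --0--> s4
s4 --0--> s6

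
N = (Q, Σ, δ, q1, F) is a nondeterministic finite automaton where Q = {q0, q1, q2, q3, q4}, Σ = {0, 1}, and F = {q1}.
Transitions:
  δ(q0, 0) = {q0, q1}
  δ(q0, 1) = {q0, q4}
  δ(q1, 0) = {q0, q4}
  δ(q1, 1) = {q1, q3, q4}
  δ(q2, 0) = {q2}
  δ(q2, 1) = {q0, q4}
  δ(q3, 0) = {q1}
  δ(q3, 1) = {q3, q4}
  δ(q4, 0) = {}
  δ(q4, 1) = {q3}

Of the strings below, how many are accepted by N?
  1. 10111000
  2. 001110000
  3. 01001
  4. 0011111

4

10111000: accepted
001110000: accepted
01001: accepted
0011111: accepted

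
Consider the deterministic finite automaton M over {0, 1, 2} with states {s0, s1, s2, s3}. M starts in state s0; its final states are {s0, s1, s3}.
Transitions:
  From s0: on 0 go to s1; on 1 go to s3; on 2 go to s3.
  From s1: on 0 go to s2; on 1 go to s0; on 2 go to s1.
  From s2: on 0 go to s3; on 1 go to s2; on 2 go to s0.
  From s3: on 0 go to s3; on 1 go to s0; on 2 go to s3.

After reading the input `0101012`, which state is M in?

s0 --0--> s1
s1 --1--> s0
s0 --0--> s1
s1 --1--> s0
s0 --0--> s1
s1 --1--> s0
s0 --2--> s3

s3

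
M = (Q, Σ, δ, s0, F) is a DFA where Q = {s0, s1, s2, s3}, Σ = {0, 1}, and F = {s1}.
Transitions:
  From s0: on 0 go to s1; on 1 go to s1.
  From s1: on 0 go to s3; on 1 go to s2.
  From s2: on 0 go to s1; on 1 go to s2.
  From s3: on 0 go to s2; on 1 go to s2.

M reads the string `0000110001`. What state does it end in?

s2

s0 --0--> s1
s1 --0--> s3
s3 --0--> s2
s2 --0--> s1
s1 --1--> s2
s2 --1--> s2
s2 --0--> s1
s1 --0--> s3
s3 --0--> s2
s2 --1--> s2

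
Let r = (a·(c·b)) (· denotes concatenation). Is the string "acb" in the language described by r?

yes

Split as a·cb: a matches a and (c·b) matches cb.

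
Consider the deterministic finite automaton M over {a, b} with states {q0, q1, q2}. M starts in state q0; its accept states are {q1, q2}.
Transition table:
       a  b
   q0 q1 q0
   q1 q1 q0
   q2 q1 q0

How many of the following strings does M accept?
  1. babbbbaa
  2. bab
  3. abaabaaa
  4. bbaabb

2

babbbbaa: accepted
bab: rejected
abaabaaa: accepted
bbaabb: rejected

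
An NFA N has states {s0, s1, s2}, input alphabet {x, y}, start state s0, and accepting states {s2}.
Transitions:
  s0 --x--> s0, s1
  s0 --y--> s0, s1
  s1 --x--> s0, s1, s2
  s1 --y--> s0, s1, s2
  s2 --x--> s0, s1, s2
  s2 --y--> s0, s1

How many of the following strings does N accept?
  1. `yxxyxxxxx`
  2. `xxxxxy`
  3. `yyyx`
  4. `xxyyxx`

4

`yxxyxxxxx`: accepted
`xxxxxy`: accepted
`yyyx`: accepted
`xxyyxx`: accepted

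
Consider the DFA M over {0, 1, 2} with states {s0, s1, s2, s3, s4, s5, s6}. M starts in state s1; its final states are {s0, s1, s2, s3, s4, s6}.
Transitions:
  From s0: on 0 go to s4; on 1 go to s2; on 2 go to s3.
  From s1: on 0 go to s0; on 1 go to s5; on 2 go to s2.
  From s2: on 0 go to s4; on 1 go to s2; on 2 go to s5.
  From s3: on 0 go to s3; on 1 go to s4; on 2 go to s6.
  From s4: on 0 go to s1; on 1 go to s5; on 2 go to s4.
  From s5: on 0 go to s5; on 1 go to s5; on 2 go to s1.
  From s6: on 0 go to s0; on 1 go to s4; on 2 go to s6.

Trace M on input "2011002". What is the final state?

s1

s1 --2--> s2
s2 --0--> s4
s4 --1--> s5
s5 --1--> s5
s5 --0--> s5
s5 --0--> s5
s5 --2--> s1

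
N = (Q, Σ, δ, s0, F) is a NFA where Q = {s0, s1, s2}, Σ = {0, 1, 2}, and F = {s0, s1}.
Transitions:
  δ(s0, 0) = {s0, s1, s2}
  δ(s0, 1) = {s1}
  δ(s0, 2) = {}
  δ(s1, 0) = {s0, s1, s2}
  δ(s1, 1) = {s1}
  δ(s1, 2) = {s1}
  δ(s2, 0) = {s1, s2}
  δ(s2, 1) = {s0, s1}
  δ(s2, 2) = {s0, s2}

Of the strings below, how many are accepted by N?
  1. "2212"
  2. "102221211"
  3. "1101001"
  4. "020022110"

3

"2212": rejected
"102221211": accepted
"1101001": accepted
"020022110": accepted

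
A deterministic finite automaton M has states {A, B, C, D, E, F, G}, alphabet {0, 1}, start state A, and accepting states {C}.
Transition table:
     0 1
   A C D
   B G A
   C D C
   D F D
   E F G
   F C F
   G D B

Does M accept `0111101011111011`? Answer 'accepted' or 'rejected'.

A --0--> C
C --1--> C
C --1--> C
C --1--> C
C --1--> C
C --0--> D
D --1--> D
D --0--> F
F --1--> F
F --1--> F
F --1--> F
F --1--> F
F --1--> F
F --0--> C
C --1--> C
C --1--> C
End in state C, which is an accepting state.

accepted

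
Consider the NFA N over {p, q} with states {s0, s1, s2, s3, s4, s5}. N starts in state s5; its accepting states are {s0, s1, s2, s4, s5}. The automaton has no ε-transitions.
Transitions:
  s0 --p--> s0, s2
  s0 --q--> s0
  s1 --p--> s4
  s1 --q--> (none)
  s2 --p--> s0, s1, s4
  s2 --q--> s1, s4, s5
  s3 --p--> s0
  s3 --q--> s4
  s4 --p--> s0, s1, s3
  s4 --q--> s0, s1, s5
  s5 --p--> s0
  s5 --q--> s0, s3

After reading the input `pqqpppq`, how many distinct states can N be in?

Start: {s5}
read p: {s0}
read q: {s0}
read q: {s0}
read p: {s0, s2}
read p: {s0, s1, s2, s4}
read p: {s0, s1, s2, s3, s4}
read q: {s0, s1, s4, s5}
Final reachable set {s0, s1, s4, s5} has 4 states.

4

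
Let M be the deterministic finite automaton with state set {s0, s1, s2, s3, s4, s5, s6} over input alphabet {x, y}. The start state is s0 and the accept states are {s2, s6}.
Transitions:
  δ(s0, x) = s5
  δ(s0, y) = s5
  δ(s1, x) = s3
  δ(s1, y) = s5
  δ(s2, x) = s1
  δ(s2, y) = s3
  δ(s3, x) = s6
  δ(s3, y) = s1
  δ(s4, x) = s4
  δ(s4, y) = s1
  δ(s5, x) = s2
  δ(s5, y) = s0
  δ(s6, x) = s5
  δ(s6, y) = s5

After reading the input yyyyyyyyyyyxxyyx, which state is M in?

s5

s0 --y--> s5
s5 --y--> s0
s0 --y--> s5
s5 --y--> s0
s0 --y--> s5
s5 --y--> s0
s0 --y--> s5
s5 --y--> s0
s0 --y--> s5
s5 --y--> s0
s0 --y--> s5
s5 --x--> s2
s2 --x--> s1
s1 --y--> s5
s5 --y--> s0
s0 --x--> s5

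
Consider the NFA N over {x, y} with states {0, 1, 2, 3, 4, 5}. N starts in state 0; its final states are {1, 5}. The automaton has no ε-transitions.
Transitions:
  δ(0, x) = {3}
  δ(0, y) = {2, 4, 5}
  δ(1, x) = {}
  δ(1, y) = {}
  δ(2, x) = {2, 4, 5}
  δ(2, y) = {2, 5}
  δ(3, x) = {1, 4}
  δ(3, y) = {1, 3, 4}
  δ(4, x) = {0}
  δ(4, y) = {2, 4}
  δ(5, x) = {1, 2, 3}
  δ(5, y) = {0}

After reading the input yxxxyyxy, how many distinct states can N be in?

6

Start: {0}
read y: {2, 4, 5}
read x: {0, 1, 2, 3, 4, 5}
read x: {0, 1, 2, 3, 4, 5}
read x: {0, 1, 2, 3, 4, 5}
read y: {0, 1, 2, 3, 4, 5}
read y: {0, 1, 2, 3, 4, 5}
read x: {0, 1, 2, 3, 4, 5}
read y: {0, 1, 2, 3, 4, 5}
Final reachable set {0, 1, 2, 3, 4, 5} has 6 states.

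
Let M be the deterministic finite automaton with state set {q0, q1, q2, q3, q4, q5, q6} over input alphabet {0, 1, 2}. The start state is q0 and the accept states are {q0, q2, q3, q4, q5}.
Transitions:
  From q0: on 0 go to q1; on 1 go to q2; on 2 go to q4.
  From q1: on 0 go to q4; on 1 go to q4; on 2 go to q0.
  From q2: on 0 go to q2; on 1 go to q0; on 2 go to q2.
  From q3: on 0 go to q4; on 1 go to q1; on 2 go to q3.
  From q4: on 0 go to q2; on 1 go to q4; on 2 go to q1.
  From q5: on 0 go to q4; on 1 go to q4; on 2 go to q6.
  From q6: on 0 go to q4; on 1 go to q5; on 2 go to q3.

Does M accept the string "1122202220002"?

q0 --1--> q2
q2 --1--> q0
q0 --2--> q4
q4 --2--> q1
q1 --2--> q0
q0 --0--> q1
q1 --2--> q0
q0 --2--> q4
q4 --2--> q1
q1 --0--> q4
q4 --0--> q2
q2 --0--> q2
q2 --2--> q2
End in state q2, which is an accepting state.

accepted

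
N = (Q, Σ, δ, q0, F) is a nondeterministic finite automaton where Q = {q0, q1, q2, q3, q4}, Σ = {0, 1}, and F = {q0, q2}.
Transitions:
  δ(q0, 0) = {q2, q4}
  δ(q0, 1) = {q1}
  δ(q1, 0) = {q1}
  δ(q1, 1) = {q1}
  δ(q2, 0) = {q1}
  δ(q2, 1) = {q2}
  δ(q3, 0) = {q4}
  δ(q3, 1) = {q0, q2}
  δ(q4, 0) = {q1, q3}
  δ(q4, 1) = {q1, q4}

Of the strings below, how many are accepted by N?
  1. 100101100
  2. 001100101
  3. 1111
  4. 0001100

0

100101100: rejected
001100101: rejected
1111: rejected
0001100: rejected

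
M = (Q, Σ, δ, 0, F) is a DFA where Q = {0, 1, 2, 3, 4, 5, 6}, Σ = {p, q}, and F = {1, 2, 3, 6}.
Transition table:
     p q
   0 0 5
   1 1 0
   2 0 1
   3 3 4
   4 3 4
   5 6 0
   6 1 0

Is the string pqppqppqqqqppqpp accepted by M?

0 --p--> 0
0 --q--> 5
5 --p--> 6
6 --p--> 1
1 --q--> 0
0 --p--> 0
0 --p--> 0
0 --q--> 5
5 --q--> 0
0 --q--> 5
5 --q--> 0
0 --p--> 0
0 --p--> 0
0 --q--> 5
5 --p--> 6
6 --p--> 1
End in state 1, which is an accepting state.

accepted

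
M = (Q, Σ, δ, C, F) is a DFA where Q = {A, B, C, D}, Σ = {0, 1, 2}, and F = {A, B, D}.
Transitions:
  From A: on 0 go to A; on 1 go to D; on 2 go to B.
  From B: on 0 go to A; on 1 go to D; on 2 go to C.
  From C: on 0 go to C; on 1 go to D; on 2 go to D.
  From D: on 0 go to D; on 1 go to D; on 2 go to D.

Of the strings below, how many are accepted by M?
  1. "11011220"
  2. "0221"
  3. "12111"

3

"11011220": accepted
"0221": accepted
"12111": accepted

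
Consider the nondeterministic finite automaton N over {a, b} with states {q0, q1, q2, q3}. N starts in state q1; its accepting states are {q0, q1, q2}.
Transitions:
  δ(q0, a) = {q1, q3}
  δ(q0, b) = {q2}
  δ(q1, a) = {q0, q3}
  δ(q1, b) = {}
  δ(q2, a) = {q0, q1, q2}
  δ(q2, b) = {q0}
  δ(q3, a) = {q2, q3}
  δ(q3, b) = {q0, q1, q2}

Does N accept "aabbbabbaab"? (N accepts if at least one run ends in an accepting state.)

Start: {q1}
read a: {q0, q3}
read a: {q1, q2, q3}
read b: {q0, q1, q2}
read b: {q0, q2}
read b: {q0, q2}
read a: {q0, q1, q2, q3}
read b: {q0, q1, q2}
read b: {q0, q2}
read a: {q0, q1, q2, q3}
read a: {q0, q1, q2, q3}
read b: {q0, q1, q2}
Reachable ∩ accepting = {q0, q1, q2} — nonempty.

accepted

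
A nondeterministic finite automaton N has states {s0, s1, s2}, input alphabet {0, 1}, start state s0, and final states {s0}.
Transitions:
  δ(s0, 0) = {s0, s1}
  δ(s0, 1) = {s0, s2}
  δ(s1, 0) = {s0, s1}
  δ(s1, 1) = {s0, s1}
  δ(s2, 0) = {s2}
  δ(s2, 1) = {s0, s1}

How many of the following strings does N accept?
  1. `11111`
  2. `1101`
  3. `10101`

`11111`: accepted
`1101`: accepted
`10101`: accepted

3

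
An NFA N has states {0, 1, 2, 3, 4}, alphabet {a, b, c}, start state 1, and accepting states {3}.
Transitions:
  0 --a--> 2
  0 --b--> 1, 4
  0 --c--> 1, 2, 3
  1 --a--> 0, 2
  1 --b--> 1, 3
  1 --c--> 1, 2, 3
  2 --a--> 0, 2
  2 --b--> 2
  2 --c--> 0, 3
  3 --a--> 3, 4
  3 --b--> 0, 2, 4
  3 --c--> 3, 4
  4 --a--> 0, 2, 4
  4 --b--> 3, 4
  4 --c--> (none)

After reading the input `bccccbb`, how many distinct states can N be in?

Start: {1}
read b: {1, 3}
read c: {1, 2, 3, 4}
read c: {0, 1, 2, 3, 4}
read c: {0, 1, 2, 3, 4}
read c: {0, 1, 2, 3, 4}
read b: {0, 1, 2, 3, 4}
read b: {0, 1, 2, 3, 4}
Final reachable set {0, 1, 2, 3, 4} has 5 states.

5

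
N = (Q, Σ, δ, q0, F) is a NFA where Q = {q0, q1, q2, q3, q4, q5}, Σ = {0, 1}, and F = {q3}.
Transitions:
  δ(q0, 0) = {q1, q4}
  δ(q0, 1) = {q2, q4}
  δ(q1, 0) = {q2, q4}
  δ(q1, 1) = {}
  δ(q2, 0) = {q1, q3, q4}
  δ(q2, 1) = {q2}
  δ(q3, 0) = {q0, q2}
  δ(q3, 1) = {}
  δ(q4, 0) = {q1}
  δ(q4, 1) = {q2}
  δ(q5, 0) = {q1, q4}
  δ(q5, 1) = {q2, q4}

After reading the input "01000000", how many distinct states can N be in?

Start: {q0}
read 0: {q1, q4}
read 1: {q2}
read 0: {q1, q3, q4}
read 0: {q0, q1, q2, q4}
read 0: {q1, q2, q3, q4}
read 0: {q0, q1, q2, q3, q4}
read 0: {q0, q1, q2, q3, q4}
read 0: {q0, q1, q2, q3, q4}
Final reachable set {q0, q1, q2, q3, q4} has 5 states.

5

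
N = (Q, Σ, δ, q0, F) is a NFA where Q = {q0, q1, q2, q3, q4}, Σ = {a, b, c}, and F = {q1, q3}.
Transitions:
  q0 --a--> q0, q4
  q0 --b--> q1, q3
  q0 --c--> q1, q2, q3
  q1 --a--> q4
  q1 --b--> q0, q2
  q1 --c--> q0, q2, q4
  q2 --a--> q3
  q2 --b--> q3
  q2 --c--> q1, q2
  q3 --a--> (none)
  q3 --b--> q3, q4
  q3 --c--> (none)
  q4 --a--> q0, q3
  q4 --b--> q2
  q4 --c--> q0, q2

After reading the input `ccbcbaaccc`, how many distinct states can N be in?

5

Start: {q0}
read c: {q1, q2, q3}
read c: {q0, q1, q2, q4}
read b: {q0, q1, q2, q3}
read c: {q0, q1, q2, q3, q4}
read b: {q0, q1, q2, q3, q4}
read a: {q0, q3, q4}
read a: {q0, q3, q4}
read c: {q0, q1, q2, q3}
read c: {q0, q1, q2, q3, q4}
read c: {q0, q1, q2, q3, q4}
Final reachable set {q0, q1, q2, q3, q4} has 5 states.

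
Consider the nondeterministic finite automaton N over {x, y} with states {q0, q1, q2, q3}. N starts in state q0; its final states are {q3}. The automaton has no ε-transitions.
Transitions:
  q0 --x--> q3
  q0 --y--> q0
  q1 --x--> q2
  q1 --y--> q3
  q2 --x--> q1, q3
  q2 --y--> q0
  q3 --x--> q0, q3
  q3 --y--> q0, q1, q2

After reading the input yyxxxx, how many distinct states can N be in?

2

Start: {q0}
read y: {q0}
read y: {q0}
read x: {q3}
read x: {q0, q3}
read x: {q0, q3}
read x: {q0, q3}
Final reachable set {q0, q3} has 2 states.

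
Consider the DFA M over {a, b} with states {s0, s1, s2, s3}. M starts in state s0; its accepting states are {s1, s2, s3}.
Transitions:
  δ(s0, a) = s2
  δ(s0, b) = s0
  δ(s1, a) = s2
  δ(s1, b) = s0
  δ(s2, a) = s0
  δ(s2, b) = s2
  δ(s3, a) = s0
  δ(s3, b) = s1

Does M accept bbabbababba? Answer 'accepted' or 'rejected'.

rejected

s0 --b--> s0
s0 --b--> s0
s0 --a--> s2
s2 --b--> s2
s2 --b--> s2
s2 --a--> s0
s0 --b--> s0
s0 --a--> s2
s2 --b--> s2
s2 --b--> s2
s2 --a--> s0
End in state s0, which is not an accepting state.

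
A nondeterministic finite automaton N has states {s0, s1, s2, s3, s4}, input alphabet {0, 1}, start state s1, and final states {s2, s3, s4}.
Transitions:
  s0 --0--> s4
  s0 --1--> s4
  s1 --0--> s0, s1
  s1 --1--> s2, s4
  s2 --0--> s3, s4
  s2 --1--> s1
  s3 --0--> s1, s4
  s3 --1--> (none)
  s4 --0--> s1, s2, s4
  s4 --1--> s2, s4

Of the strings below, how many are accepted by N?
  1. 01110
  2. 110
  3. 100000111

3

01110: accepted
110: accepted
100000111: accepted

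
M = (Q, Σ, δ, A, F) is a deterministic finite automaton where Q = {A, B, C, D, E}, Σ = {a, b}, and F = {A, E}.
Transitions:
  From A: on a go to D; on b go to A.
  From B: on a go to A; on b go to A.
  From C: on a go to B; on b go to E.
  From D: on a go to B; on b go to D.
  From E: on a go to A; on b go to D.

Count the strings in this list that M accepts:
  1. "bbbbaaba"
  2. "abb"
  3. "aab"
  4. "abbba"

"bbbbaaba": rejected
"abb": rejected
"aab": accepted
"abbba": rejected

1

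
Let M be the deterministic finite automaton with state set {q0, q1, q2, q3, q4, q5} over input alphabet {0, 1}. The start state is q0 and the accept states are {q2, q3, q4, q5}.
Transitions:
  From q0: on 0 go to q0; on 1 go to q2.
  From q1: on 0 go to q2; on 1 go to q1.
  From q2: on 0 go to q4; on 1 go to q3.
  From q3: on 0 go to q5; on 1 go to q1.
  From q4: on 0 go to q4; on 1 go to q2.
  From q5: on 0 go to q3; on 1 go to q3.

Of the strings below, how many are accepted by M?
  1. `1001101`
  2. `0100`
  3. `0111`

`1001101`: accepted
`0100`: accepted
`0111`: rejected

2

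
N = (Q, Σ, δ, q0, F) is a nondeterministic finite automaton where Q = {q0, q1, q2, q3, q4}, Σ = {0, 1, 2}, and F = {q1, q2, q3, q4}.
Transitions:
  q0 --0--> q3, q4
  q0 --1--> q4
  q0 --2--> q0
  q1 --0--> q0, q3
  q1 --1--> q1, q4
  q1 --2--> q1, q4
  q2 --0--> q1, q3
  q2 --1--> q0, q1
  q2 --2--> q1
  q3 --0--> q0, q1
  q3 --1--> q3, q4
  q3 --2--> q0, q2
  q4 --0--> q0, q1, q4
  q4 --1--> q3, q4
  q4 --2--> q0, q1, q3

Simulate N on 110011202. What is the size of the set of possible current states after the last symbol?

Start: {q0}
read 1: {q4}
read 1: {q3, q4}
read 0: {q0, q1, q4}
read 0: {q0, q1, q3, q4}
read 1: {q1, q3, q4}
read 1: {q1, q3, q4}
read 2: {q0, q1, q2, q3, q4}
read 0: {q0, q1, q3, q4}
read 2: {q0, q1, q2, q3, q4}
Final reachable set {q0, q1, q2, q3, q4} has 5 states.

5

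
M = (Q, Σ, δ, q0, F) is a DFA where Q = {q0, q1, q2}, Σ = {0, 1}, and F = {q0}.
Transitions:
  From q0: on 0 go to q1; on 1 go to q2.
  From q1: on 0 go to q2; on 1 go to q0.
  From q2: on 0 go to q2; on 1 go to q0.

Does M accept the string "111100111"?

accepted

q0 --1--> q2
q2 --1--> q0
q0 --1--> q2
q2 --1--> q0
q0 --0--> q1
q1 --0--> q2
q2 --1--> q0
q0 --1--> q2
q2 --1--> q0
End in state q0, which is an accepting state.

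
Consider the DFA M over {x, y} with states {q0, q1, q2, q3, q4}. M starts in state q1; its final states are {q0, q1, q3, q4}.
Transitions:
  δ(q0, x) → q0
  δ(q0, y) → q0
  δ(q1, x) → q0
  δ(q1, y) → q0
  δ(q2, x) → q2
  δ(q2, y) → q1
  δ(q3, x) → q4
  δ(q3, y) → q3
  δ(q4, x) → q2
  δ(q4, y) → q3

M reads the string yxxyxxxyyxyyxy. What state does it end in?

q1 --y--> q0
q0 --x--> q0
q0 --x--> q0
q0 --y--> q0
q0 --x--> q0
q0 --x--> q0
q0 --x--> q0
q0 --y--> q0
q0 --y--> q0
q0 --x--> q0
q0 --y--> q0
q0 --y--> q0
q0 --x--> q0
q0 --y--> q0

q0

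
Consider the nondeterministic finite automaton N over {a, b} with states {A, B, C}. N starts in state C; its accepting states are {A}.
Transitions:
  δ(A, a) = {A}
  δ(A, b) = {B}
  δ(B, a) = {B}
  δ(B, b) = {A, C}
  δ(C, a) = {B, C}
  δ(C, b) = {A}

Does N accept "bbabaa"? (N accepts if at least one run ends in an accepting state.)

accepted

Start: {C}
read b: {A}
read b: {B}
read a: {B}
read b: {A, C}
read a: {A, B, C}
read a: {A, B, C}
Reachable ∩ accepting = {A} — nonempty.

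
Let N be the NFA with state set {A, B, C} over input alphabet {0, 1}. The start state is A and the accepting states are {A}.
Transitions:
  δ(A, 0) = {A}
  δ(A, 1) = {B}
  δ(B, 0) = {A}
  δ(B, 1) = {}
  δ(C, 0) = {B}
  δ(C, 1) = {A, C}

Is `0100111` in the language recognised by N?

rejected

Start: {A}
read 0: {A}
read 1: {B}
read 0: {A}
read 0: {A}
read 1: {B}
read 1: {}
The reachable set is empty and stays empty for the remaining 1 symbol.
Reachable ∩ accepting = {} — empty.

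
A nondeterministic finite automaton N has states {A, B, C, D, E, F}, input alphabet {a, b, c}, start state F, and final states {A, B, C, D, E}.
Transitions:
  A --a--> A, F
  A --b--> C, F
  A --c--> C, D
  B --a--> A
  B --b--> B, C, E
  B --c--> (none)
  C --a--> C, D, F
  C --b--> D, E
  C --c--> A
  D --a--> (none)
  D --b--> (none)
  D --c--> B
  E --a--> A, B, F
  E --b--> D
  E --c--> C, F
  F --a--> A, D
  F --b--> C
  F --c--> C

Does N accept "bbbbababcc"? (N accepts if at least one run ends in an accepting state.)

rejected

Start: {F}
read b: {C}
read b: {D, E}
read b: {D}
read b: {}
The reachable set is empty and stays empty for the remaining 6 symbols.
Reachable ∩ accepting = {} — empty.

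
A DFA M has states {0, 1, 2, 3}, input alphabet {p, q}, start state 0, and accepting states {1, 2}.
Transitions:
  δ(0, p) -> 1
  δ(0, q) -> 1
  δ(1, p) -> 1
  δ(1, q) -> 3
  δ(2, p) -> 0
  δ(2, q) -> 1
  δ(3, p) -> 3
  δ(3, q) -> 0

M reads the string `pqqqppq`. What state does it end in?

3

0 --p--> 1
1 --q--> 3
3 --q--> 0
0 --q--> 1
1 --p--> 1
1 --p--> 1
1 --q--> 3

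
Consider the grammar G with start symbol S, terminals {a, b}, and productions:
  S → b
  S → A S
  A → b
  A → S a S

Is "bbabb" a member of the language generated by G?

S ⇒ AS ⇒ bS ⇒ bAS ⇒ bSaSS ⇒ bbaSS ⇒ bbabS ⇒ bbabb

yes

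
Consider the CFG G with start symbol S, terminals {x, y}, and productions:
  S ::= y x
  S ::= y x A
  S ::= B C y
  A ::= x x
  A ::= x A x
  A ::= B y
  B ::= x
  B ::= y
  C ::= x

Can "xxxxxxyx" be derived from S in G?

no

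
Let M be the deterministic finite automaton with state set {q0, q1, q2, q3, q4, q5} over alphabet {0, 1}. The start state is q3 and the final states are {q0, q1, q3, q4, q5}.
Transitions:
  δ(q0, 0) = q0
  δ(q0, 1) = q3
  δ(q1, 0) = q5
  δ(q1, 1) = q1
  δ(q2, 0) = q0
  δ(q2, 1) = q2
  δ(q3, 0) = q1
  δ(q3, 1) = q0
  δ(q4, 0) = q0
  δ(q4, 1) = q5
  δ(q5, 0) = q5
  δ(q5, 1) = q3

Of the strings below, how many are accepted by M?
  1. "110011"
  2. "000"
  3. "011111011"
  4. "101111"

4

"110011": accepted
"000": accepted
"011111011": accepted
"101111": accepted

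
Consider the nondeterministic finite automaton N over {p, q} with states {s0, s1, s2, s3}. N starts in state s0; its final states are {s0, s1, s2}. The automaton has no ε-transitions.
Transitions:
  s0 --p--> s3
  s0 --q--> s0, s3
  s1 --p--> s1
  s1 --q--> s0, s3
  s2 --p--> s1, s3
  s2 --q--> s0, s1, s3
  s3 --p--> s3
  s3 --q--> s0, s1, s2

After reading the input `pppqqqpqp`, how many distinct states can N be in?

2

Start: {s0}
read p: {s3}
read p: {s3}
read p: {s3}
read q: {s0, s1, s2}
read q: {s0, s1, s3}
read q: {s0, s1, s2, s3}
read p: {s1, s3}
read q: {s0, s1, s2, s3}
read p: {s1, s3}
Final reachable set {s1, s3} has 2 states.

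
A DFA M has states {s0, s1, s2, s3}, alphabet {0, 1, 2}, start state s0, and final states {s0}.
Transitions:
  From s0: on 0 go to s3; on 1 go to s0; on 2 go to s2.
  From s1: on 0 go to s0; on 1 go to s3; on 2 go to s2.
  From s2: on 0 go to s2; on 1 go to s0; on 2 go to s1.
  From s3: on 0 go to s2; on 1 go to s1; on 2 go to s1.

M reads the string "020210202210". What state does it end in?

s2

s0 --0--> s3
s3 --2--> s1
s1 --0--> s0
s0 --2--> s2
s2 --1--> s0
s0 --0--> s3
s3 --2--> s1
s1 --0--> s0
s0 --2--> s2
s2 --2--> s1
s1 --1--> s3
s3 --0--> s2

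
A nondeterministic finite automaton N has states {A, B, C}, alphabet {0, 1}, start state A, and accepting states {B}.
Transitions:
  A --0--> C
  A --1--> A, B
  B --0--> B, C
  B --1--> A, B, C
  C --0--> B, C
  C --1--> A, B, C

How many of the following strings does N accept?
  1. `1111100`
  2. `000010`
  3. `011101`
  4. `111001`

4

`1111100`: accepted
`000010`: accepted
`011101`: accepted
`111001`: accepted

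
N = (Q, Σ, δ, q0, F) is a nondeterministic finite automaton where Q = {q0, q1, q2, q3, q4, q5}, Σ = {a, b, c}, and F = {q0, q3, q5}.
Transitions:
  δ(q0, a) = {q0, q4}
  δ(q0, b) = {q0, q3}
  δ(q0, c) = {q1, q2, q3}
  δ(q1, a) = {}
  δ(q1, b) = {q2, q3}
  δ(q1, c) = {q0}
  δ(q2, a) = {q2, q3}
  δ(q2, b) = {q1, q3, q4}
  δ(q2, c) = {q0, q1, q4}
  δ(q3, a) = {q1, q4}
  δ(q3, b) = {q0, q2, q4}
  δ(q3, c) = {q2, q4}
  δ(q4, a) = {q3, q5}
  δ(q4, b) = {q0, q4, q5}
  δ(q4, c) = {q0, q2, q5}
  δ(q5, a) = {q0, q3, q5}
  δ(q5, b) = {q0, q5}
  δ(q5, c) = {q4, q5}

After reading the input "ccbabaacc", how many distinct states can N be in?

Start: {q0}
read c: {q1, q2, q3}
read c: {q0, q1, q2, q4}
read b: {q0, q1, q2, q3, q4, q5}
read a: {q0, q1, q2, q3, q4, q5}
read b: {q0, q1, q2, q3, q4, q5}
read a: {q0, q1, q2, q3, q4, q5}
read a: {q0, q1, q2, q3, q4, q5}
read c: {q0, q1, q2, q3, q4, q5}
read c: {q0, q1, q2, q3, q4, q5}
Final reachable set {q0, q1, q2, q3, q4, q5} has 6 states.

6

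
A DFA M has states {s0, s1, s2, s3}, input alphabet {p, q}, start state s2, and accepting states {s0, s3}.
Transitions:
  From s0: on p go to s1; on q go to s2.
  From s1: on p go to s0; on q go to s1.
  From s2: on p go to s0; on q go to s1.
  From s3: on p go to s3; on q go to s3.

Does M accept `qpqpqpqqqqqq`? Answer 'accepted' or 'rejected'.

rejected

s2 --q--> s1
s1 --p--> s0
s0 --q--> s2
s2 --p--> s0
s0 --q--> s2
s2 --p--> s0
s0 --q--> s2
s2 --q--> s1
s1 --q--> s1
s1 --q--> s1
s1 --q--> s1
s1 --q--> s1
End in state s1, which is not an accepting state.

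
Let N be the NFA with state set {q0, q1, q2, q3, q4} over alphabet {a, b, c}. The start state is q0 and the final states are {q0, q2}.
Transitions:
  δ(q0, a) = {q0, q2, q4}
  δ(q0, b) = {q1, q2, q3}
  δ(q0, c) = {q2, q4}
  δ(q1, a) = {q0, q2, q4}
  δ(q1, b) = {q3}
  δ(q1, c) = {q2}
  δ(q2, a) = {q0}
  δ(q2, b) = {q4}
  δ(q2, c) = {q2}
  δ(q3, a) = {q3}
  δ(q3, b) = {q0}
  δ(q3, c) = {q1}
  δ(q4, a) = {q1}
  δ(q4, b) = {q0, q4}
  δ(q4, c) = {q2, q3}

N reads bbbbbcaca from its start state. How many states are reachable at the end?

Start: {q0}
read b: {q1, q2, q3}
read b: {q0, q3, q4}
read b: {q0, q1, q2, q3, q4}
read b: {q0, q1, q2, q3, q4}
read b: {q0, q1, q2, q3, q4}
read c: {q1, q2, q3, q4}
read a: {q0, q1, q2, q3, q4}
read c: {q1, q2, q3, q4}
read a: {q0, q1, q2, q3, q4}
Final reachable set {q0, q1, q2, q3, q4} has 5 states.

5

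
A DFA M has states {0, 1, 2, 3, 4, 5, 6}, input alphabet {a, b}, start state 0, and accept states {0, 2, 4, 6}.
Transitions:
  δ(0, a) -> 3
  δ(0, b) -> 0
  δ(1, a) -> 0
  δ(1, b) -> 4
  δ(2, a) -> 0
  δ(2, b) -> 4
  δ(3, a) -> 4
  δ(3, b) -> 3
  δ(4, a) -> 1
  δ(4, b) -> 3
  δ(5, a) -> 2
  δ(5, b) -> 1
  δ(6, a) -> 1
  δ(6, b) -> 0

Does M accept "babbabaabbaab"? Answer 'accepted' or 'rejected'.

0 --b--> 0
0 --a--> 3
3 --b--> 3
3 --b--> 3
3 --a--> 4
4 --b--> 3
3 --a--> 4
4 --a--> 1
1 --b--> 4
4 --b--> 3
3 --a--> 4
4 --a--> 1
1 --b--> 4
End in state 4, which is an accepting state.

accepted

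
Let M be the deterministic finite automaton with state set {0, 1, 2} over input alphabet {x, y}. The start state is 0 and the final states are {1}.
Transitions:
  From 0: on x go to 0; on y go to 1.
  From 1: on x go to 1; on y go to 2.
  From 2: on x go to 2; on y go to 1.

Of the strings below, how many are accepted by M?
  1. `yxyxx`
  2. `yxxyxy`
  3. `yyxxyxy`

`yxyxx`: rejected
`yxxyxy`: accepted
`yyxxyxy`: rejected

1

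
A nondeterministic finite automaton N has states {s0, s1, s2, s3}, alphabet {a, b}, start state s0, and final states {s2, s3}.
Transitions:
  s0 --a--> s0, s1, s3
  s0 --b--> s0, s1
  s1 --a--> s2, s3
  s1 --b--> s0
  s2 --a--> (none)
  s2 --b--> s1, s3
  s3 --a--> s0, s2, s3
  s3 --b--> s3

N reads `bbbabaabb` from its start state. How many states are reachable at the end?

Start: {s0}
read b: {s0, s1}
read b: {s0, s1}
read b: {s0, s1}
read a: {s0, s1, s2, s3}
read b: {s0, s1, s3}
read a: {s0, s1, s2, s3}
read a: {s0, s1, s2, s3}
read b: {s0, s1, s3}
read b: {s0, s1, s3}
Final reachable set {s0, s1, s3} has 3 states.

3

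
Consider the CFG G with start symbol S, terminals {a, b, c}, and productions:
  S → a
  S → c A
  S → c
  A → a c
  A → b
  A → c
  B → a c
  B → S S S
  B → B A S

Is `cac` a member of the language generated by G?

S ⇒ cA ⇒ cac

yes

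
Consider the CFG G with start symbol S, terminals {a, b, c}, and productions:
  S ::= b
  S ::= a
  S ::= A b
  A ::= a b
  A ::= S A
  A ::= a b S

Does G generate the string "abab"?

yes

S ⇒ Ab ⇒ abSb ⇒ abab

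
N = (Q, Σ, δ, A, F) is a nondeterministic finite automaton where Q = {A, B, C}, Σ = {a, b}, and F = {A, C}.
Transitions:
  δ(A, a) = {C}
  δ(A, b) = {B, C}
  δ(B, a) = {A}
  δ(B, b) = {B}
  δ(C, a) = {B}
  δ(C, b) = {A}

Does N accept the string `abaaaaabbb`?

Start: {A}
read a: {C}
read b: {A}
read a: {C}
read a: {B}
read a: {A}
read a: {C}
read a: {B}
read b: {B}
read b: {B}
read b: {B}
Reachable ∩ accepting = {} — empty.

rejected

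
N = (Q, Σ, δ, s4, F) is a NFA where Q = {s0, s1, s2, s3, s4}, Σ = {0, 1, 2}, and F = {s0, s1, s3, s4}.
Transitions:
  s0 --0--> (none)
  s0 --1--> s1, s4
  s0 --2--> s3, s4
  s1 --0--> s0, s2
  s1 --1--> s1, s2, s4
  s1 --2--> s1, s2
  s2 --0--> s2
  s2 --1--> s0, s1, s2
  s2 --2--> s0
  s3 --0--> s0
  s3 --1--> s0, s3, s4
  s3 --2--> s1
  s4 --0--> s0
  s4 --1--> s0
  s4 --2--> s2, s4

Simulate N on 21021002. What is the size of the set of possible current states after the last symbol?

1

Start: {s4}
read 2: {s2, s4}
read 1: {s0, s1, s2}
read 0: {s0, s2}
read 2: {s0, s3, s4}
read 1: {s0, s1, s3, s4}
read 0: {s0, s2}
read 0: {s2}
read 2: {s0}
Final reachable set {s0} has 1 state.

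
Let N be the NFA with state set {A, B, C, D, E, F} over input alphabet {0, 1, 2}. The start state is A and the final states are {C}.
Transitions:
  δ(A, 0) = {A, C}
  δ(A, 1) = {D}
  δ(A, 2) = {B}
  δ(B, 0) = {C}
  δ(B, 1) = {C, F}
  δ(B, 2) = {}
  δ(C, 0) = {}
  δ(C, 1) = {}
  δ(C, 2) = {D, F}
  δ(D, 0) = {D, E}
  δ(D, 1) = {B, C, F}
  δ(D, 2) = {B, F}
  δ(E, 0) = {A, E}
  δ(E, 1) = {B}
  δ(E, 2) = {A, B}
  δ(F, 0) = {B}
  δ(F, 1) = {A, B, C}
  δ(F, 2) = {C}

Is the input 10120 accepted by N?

rejected

Start: {A}
read 1: {D}
read 0: {D, E}
read 1: {B, C, F}
read 2: {C, D, F}
read 0: {B, D, E}
Reachable ∩ accepting = {} — empty.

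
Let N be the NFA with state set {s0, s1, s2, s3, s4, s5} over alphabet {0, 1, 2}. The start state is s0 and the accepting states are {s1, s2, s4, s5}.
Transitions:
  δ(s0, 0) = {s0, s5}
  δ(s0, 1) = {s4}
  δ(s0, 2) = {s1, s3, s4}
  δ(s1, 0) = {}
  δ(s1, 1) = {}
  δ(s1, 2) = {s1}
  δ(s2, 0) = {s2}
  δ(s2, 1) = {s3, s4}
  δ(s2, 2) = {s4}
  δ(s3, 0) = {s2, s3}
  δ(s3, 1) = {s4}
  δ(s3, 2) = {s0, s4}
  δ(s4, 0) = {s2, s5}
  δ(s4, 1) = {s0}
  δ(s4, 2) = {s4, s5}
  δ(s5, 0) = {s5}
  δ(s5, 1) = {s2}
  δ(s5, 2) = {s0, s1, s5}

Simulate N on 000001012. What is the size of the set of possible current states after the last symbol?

3

Start: {s0}
read 0: {s0, s5}
read 0: {s0, s5}
read 0: {s0, s5}
read 0: {s0, s5}
read 0: {s0, s5}
read 1: {s2, s4}
read 0: {s2, s5}
read 1: {s2, s3, s4}
read 2: {s0, s4, s5}
Final reachable set {s0, s4, s5} has 3 states.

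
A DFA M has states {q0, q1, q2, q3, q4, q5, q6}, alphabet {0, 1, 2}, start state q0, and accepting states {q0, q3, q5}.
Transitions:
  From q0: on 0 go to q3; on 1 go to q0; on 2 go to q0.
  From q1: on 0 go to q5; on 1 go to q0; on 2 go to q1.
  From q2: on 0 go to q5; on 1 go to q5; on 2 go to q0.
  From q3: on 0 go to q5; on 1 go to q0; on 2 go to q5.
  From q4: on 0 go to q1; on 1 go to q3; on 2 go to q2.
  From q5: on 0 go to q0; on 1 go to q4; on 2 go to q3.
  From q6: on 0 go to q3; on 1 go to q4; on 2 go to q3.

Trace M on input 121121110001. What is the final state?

q0 --1--> q0
q0 --2--> q0
q0 --1--> q0
q0 --1--> q0
q0 --2--> q0
q0 --1--> q0
q0 --1--> q0
q0 --1--> q0
q0 --0--> q3
q3 --0--> q5
q5 --0--> q0
q0 --1--> q0

q0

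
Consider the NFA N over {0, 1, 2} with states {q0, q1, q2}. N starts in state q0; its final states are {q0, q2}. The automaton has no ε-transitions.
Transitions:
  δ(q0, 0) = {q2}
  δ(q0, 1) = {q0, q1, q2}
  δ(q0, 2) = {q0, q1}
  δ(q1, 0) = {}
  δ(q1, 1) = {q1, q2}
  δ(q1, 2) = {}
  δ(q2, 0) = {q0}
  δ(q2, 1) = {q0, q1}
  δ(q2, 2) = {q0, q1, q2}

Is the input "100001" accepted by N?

Start: {q0}
read 1: {q0, q1, q2}
read 0: {q0, q2}
read 0: {q0, q2}
read 0: {q0, q2}
read 0: {q0, q2}
read 1: {q0, q1, q2}
Reachable ∩ accepting = {q0, q2} — nonempty.

accepted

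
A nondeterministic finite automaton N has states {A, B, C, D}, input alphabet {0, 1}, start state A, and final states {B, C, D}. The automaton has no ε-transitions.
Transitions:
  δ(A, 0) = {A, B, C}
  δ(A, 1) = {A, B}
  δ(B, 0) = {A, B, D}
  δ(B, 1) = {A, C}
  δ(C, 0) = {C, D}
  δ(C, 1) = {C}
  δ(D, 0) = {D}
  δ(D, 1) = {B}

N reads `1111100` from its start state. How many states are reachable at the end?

Start: {A}
read 1: {A, B}
read 1: {A, B, C}
read 1: {A, B, C}
read 1: {A, B, C}
read 1: {A, B, C}
read 0: {A, B, C, D}
read 0: {A, B, C, D}
Final reachable set {A, B, C, D} has 4 states.

4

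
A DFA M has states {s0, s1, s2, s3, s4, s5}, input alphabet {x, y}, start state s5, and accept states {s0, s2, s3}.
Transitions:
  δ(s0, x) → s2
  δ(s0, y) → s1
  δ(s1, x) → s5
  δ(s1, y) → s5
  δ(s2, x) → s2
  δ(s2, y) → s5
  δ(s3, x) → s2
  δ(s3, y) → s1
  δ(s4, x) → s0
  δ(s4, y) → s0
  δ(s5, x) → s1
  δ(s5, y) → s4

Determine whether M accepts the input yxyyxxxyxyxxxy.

rejected

s5 --y--> s4
s4 --x--> s0
s0 --y--> s1
s1 --y--> s5
s5 --x--> s1
s1 --x--> s5
s5 --x--> s1
s1 --y--> s5
s5 --x--> s1
s1 --y--> s5
s5 --x--> s1
s1 --x--> s5
s5 --x--> s1
s1 --y--> s5
End in state s5, which is not an accepting state.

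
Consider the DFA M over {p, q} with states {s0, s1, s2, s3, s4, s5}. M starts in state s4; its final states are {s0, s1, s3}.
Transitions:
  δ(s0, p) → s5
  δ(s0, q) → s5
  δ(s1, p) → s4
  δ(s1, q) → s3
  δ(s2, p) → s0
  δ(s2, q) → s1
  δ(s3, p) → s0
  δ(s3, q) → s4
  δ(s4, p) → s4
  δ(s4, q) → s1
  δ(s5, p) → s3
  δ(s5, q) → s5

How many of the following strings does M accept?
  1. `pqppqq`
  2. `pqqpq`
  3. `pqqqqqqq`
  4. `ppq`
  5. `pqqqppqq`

`pqppqq`: accepted
`pqqpq`: rejected
`pqqqqqqq`: accepted
`ppq`: accepted
`pqqqppqq`: accepted

4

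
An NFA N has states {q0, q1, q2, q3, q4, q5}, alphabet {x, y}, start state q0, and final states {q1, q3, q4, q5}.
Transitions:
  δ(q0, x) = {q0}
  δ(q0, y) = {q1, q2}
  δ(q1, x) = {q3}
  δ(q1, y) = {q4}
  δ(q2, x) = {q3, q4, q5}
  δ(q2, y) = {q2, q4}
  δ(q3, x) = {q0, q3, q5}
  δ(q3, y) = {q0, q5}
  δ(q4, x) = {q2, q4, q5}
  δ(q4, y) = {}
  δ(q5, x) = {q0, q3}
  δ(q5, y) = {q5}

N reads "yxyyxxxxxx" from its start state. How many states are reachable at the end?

5

Start: {q0}
read y: {q1, q2}
read x: {q3, q4, q5}
read y: {q0, q5}
read y: {q1, q2, q5}
read x: {q0, q3, q4, q5}
read x: {q0, q2, q3, q4, q5}
read x: {q0, q2, q3, q4, q5}
read x: {q0, q2, q3, q4, q5}
read x: {q0, q2, q3, q4, q5}
read x: {q0, q2, q3, q4, q5}
Final reachable set {q0, q2, q3, q4, q5} has 5 states.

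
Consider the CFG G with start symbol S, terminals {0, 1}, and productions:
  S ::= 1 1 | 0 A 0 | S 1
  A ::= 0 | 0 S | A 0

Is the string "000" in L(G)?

yes

S ⇒ 0A0 ⇒ 000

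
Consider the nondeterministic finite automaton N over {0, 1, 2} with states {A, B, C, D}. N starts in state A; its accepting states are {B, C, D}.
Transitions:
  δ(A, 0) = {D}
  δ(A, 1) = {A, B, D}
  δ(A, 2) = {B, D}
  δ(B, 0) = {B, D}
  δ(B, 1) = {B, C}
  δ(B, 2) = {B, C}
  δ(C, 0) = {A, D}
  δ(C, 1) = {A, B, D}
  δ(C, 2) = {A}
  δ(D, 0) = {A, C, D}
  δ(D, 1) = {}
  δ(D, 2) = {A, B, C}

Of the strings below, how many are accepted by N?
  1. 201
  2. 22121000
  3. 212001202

201: accepted
22121000: accepted
212001202: accepted

3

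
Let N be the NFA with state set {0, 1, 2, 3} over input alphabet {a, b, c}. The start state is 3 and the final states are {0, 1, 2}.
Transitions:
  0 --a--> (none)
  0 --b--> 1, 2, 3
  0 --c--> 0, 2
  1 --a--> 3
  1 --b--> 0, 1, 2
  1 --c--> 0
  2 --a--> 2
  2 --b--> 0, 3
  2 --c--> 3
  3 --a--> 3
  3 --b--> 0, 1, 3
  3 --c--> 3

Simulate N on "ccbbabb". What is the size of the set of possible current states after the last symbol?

4

Start: {3}
read c: {3}
read c: {3}
read b: {0, 1, 3}
read b: {0, 1, 2, 3}
read a: {2, 3}
read b: {0, 1, 3}
read b: {0, 1, 2, 3}
Final reachable set {0, 1, 2, 3} has 4 states.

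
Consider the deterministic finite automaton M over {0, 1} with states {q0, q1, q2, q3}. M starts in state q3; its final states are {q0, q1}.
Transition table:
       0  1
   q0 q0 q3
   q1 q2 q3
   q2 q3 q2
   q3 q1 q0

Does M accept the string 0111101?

q3 --0--> q1
q1 --1--> q3
q3 --1--> q0
q0 --1--> q3
q3 --1--> q0
q0 --0--> q0
q0 --1--> q3
End in state q3, which is not an accepting state.

rejected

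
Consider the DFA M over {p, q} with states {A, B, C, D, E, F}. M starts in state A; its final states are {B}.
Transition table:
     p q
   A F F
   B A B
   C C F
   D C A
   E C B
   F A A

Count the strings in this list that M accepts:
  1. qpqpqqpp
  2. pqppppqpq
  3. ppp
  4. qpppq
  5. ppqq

0

qpqpqqpp: rejected
pqppppqpq: rejected
ppp: rejected
qpppq: rejected
ppqq: rejected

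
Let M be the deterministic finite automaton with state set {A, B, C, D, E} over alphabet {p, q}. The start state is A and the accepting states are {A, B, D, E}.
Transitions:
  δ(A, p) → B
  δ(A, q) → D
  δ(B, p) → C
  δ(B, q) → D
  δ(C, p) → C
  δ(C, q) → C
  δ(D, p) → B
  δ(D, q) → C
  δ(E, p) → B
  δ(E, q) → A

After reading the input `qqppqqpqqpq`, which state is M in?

A --q--> D
D --q--> C
C --p--> C
C --p--> C
C --q--> C
C --q--> C
C --p--> C
C --q--> C
C --q--> C
C --p--> C
C --q--> C

C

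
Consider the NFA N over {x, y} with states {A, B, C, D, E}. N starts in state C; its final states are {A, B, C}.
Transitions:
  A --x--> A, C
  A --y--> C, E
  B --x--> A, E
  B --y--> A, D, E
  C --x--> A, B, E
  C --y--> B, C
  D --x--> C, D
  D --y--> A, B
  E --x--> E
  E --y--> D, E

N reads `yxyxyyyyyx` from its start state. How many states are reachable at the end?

5

Start: {C}
read y: {B, C}
read x: {A, B, E}
read y: {A, C, D, E}
read x: {A, B, C, D, E}
read y: {A, B, C, D, E}
read y: {A, B, C, D, E}
read y: {A, B, C, D, E}
read y: {A, B, C, D, E}
read y: {A, B, C, D, E}
read x: {A, B, C, D, E}
Final reachable set {A, B, C, D, E} has 5 states.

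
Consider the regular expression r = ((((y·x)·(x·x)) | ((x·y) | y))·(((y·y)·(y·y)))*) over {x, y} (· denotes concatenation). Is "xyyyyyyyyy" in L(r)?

Split as xy·yyyyyyyy: (((y·x)·(x·x))|((x·y)|y)) matches xy and (((y·y)·(y·y)))* matches yyyyyyyy.

yes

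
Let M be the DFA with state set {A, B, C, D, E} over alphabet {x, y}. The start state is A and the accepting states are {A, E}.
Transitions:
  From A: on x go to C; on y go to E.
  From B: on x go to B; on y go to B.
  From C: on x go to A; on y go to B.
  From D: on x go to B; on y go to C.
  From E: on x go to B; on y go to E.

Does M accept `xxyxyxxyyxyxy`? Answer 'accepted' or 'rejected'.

A --x--> C
C --x--> A
A --y--> E
E --x--> B
B --y--> B
B --x--> B
B --x--> B
B --y--> B
B --y--> B
B --x--> B
B --y--> B
B --x--> B
B --y--> B
End in state B, which is not an accepting state.

rejected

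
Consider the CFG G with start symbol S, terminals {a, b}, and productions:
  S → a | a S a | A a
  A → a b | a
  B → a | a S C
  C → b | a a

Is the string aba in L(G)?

S ⇒ Aa ⇒ aba

yes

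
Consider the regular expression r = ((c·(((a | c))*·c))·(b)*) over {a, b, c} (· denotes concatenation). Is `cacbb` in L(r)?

yes

Split as cac·bb: (c·(((a|c))*·c)) matches cac and (b)* matches bb.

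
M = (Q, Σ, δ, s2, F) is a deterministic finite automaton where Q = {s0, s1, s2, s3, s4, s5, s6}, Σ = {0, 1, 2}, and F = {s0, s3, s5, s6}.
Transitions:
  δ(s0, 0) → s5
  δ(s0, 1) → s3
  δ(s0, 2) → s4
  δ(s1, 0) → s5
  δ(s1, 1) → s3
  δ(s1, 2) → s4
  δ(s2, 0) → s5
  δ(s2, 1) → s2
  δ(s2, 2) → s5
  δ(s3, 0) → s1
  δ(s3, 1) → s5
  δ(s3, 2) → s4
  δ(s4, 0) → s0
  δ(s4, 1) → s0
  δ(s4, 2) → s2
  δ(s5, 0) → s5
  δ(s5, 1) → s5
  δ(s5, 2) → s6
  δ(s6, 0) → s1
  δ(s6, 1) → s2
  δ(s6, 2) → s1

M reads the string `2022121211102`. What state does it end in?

s6

s2 --2--> s5
s5 --0--> s5
s5 --2--> s6
s6 --2--> s1
s1 --1--> s3
s3 --2--> s4
s4 --1--> s0
s0 --2--> s4
s4 --1--> s0
s0 --1--> s3
s3 --1--> s5
s5 --0--> s5
s5 --2--> s6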